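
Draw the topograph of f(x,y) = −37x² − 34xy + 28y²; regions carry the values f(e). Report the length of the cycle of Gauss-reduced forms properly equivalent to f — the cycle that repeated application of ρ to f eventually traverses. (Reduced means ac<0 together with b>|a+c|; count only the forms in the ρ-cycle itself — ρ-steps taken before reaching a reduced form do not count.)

D = 5300, ⌊√D⌋ = 72
descent: ρ → (28,34,-37)  [lands on river]
river: ρ → (-37,40,25)
river: ρ → (25,60,-17)
river: ρ → (-17,42,52)
river: ρ → (52,62,-7)
river: ρ → (-7,64,43)
river: ρ → (43,22,-28)
river: ρ → (-28,34,37)
river: ρ → (37,40,-25)
river: ρ → (-25,60,17)
river: ρ → (17,42,-52)
river: ρ → (-52,62,7)
river: ρ → (7,64,-43)
river: ρ → (-43,22,28)
ρ-cycle length = 14 (tail of 1 descent step not counted)

14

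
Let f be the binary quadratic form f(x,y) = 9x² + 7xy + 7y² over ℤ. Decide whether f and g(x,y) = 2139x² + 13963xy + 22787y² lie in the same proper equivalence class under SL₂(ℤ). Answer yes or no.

D₁ = -203, D₂ = -203
f: flip: (9,7,7)→(7,-7,9)
f: translate: b→7 (≡-7 mod 14), so (7,-7,9)→(7,7,9)
f: reduced (well bottom): (7,7,9) with a≤c, −a<b≤a
g: translate: b→1129 (≡13963 mod 4278), so (2139,13963,22787)→(2139,1129,149)
g: flip: (2139,1129,149)→(149,-1129,2139)
g: translate: b→63 (≡-1129 mod 298), so (149,-1129,2139)→(149,63,7)
g: flip: (149,63,7)→(7,-63,149)
g: translate: b→7 (≡-63 mod 14), so (7,-63,149)→(7,7,9)
g: reduced (well bottom): (7,7,9) with a≤c, −a<b≤a
reduced forms (7, 7, 9) vs (7, 7, 9) ⇒ equivalent

yes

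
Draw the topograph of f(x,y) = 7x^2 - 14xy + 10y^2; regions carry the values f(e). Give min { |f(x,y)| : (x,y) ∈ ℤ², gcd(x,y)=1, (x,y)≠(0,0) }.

translate: b→0 (≡-14 mod 14), so (7,-14,10)→(7,0,3)
flip: (7,0,3)→(3,0,7)
reduced (well bottom): (3,0,7) with a≤c, −a<b≤a
well minimum = a = 3

3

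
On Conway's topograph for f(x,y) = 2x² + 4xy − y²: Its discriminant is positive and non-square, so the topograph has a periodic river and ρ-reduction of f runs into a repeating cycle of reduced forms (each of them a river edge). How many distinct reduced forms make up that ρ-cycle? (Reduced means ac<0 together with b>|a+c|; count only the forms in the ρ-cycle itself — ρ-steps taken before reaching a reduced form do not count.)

D = 24, ⌊√D⌋ = 4
river: ρ → (-1,4,2)
river: ρ → (2,4,-1)
ρ-cycle length = 2 (tail of 0 descent steps not counted)

2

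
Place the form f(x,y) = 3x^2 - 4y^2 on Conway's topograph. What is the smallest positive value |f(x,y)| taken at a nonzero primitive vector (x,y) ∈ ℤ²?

descent: ρ → (-4,0,3)
descent: ρ → (3,6,-1)  [lands on river]
river: ρ → (-1,6,3)
closes: descent 2, river 2
min |a| on river = 1

1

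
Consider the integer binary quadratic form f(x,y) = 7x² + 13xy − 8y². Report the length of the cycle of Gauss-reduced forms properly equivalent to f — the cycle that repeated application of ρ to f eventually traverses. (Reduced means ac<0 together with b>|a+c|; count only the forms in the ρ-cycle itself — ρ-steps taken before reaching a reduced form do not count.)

D = 393, ⌊√D⌋ = 19
river: ρ → (-8,19,1)
river: ρ → (1,19,-8)
river: ρ → (-8,13,7)
river: ρ → (7,15,-6)
river: ρ → (-6,9,13)
river: ρ → (13,17,-2)
river: ρ → (-2,19,4)
river: ρ → (4,13,-14)
river: ρ → (-14,15,3)
river: ρ → (3,15,-14)
river: ρ → (-14,13,4)
river: ρ → (4,19,-2)
river: ρ → (-2,17,13)
river: ρ → (13,9,-6)
river: ρ → (-6,15,7)
river: ρ → (7,13,-8)
ρ-cycle length = 16 (tail of 0 descent steps not counted)

16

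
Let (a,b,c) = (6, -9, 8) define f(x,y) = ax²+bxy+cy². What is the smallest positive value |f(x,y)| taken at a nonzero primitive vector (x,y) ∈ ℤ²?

translate: b→3 (≡-9 mod 12), so (6,-9,8)→(6,3,5)
flip: (6,3,5)→(5,-3,6)
reduced (well bottom): (5,-3,6) with a≤c, −a<b≤a
well minimum = a = 5

5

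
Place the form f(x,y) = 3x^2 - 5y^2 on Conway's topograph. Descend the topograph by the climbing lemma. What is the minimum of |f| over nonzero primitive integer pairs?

descent: ρ → (-5,0,3)
descent: ρ → (3,6,-2)  [lands on river]
river: ρ → (-2,6,3)
closes: descent 2, river 2
min |a| on river = 2

2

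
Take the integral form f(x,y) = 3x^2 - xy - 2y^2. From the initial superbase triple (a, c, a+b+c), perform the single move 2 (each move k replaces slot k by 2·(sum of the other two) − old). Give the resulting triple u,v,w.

start (3,-2,0) = (f(1,0),f(0,1),f(1,1))
replace slot 2: 2·(3+0) − (-2) = 8 → (3,8,0)

3,8,0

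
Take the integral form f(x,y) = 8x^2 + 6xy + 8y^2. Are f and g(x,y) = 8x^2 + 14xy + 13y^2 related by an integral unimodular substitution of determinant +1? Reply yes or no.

D₁ = -220, D₂ = -220
f: reduced (well bottom): (8,6,8) with a≤c, −a<b≤a
g: translate: b→-2 (≡14 mod 16), so (8,14,13)→(8,-2,7)
g: flip: (8,-2,7)→(7,2,8)
g: reduced (well bottom): (7,2,8) with a≤c, −a<b≤a
reduced forms (8, 6, 8) vs (7, 2, 8) ⇒ inequivalent

no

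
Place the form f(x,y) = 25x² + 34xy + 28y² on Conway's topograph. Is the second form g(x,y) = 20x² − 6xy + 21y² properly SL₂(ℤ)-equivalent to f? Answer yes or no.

D₁ = -1644, D₂ = -1644
f: translate: b→-16 (≡34 mod 50), so (25,34,28)→(25,-16,19)
f: flip: (25,-16,19)→(19,16,25)
f: reduced (well bottom): (19,16,25) with a≤c, −a<b≤a
g: reduced (well bottom): (20,-6,21) with a≤c, −a<b≤a
reduced forms (19, 16, 25) vs (20, -6, 21) ⇒ inequivalent

no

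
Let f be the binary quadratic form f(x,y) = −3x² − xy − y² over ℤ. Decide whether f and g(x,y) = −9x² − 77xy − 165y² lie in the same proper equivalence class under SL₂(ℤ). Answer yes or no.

D₁ = -11, D₂ = -11
f is negative-definite; reduce −f:
−f: flip: (3,1,1)→(1,-1,3)
−f: translate: b→1 (≡-1 mod 2), so (1,-1,3)→(1,1,3)
−f: reduced (well bottom): (1,1,3) with a≤c, −a<b≤a
flip sign back: reduced form of f is (-1,-1,-3)
g is negative-definite; reduce −g:
−g: translate: b→5 (≡77 mod 18), so (9,77,165)→(9,5,1)
−g: flip: (9,5,1)→(1,-5,9)
−g: translate: b→1 (≡-5 mod 2), so (1,-5,9)→(1,1,3)
−g: reduced (well bottom): (1,1,3) with a≤c, −a<b≤a
flip sign back: reduced form of g is (-1,-1,-3)
reduced forms (-1, -1, -3) vs (-1, -1, -3) ⇒ equivalent

yes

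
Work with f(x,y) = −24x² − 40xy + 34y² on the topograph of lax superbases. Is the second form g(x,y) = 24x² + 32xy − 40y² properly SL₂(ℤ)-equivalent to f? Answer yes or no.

D₁ = 4864, D₂ = 4864
river cycle of f (length 12): (34, 40, -24), (-24, 56, 18), (18, 52, -30), (-30, 68, 2), (2, 68, -30), (-30, 52, 18), (18, 56, -24), (-24, 40, 34), (34, 28, -30), (-30, 32, 32), … (2 more)
river cycle of g (length 6): (-40, 48, 16), (16, 48, -40), (-40, 32, 24), (24, 64, -8), (-8, 64, 24), (24, 32, -40)
cycles differ ⇒ inequivalent

no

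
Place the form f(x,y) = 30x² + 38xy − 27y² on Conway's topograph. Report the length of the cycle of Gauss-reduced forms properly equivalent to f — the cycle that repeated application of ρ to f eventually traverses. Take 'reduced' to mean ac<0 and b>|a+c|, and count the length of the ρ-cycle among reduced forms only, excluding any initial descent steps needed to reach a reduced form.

D = 4684, ⌊√D⌋ = 68
river: ρ → (-27,16,41)
river: ρ → (41,66,-2)
river: ρ → (-2,66,41)
river: ρ → (41,16,-27)
river: ρ → (-27,38,30)
river: ρ → (30,22,-35)
river: ρ → (-35,48,17)
river: ρ → (17,54,-26)
river: ρ → (-26,50,21)
river: ρ → (21,34,-42)
river: ρ → (-42,50,13)
river: ρ → (13,54,-34)
river: ρ → (-34,14,33)
river: ρ → (33,52,-15)
river: ρ → (-15,68,1)
river: ρ → (1,68,-15)
river: ρ → (-15,52,33)
river: ρ → (33,14,-34)
river: ρ → (-34,54,13)
river: ρ → (13,50,-42)
river: ρ → (-42,34,21)
river: ρ → (21,50,-26)
river: ρ → (-26,54,17)
river: ρ → (17,48,-35)
river: ρ → (-35,22,30)
river: ρ → (30,38,-27)
ρ-cycle length = 26 (tail of 0 descent steps not counted)

26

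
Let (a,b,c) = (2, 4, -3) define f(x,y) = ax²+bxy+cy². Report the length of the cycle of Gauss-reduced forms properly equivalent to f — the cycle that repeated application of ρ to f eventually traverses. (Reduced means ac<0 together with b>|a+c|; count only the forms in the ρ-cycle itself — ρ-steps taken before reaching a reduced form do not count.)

D = 40, ⌊√D⌋ = 6
river: ρ → (-3,2,3)
river: ρ → (3,4,-2)
river: ρ → (-2,4,3)
river: ρ → (3,2,-3)
river: ρ → (-3,4,2)
river: ρ → (2,4,-3)
ρ-cycle length = 6 (tail of 0 descent steps not counted)

6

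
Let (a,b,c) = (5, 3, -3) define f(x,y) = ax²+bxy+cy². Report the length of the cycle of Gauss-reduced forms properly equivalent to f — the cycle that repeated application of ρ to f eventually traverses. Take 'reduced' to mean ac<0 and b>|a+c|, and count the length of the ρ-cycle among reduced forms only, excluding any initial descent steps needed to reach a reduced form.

D = 69, ⌊√D⌋ = 8
river: ρ → (-3,3,5)
river: ρ → (5,7,-1)
river: ρ → (-1,7,5)
river: ρ → (5,3,-3)
ρ-cycle length = 4 (tail of 0 descent steps not counted)

4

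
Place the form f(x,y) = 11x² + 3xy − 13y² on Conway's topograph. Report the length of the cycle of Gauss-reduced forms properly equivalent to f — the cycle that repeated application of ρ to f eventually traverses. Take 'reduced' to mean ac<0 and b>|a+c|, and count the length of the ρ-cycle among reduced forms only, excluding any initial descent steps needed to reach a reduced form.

D = 581, ⌊√D⌋ = 24
river: ρ → (-13,23,1)
river: ρ → (1,23,-13)
river: ρ → (-13,3,11)
river: ρ → (11,19,-5)
river: ρ → (-5,21,7)
river: ρ → (7,21,-5)
river: ρ → (-5,19,11)
river: ρ → (11,3,-13)
ρ-cycle length = 8 (tail of 0 descent steps not counted)

8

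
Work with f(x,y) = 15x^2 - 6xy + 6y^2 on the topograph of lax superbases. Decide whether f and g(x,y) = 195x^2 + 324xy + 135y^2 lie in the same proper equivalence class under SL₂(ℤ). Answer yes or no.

D₁ = -324, D₂ = -324
f: flip: (15,-6,6)→(6,6,15)
f: reduced (well bottom): (6,6,15) with a≤c, −a<b≤a
g: translate: b→-66 (≡324 mod 390), so (195,324,135)→(195,-66,6)
g: flip: (195,-66,6)→(6,66,195)
g: translate: b→6 (≡66 mod 12), so (6,66,195)→(6,6,15)
g: reduced (well bottom): (6,6,15) with a≤c, −a<b≤a
reduced forms (6, 6, 15) vs (6, 6, 15) ⇒ equivalent

yes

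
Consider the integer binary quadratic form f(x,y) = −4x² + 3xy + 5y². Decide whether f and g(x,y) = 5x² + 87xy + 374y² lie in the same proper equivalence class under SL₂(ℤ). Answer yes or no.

D₁ = 89, D₂ = 89
river cycle of f (length 14): (5, 7, -2), (-2, 9, 1), (1, 9, -2), (-2, 7, 5), (5, 3, -4), (-4, 5, 4), (4, 3, -5), (-5, 7, 2), (2, 9, -1), (-1, 9, 2), … (4 more)
river cycle of g (length 14): (5, 7, -2), (-2, 9, 1), (1, 9, -2), (-2, 7, 5), (5, 3, -4), (-4, 5, 4), (4, 3, -5), (-5, 7, 2), (2, 9, -1), (-1, 9, 2), … (4 more)
cycles coincide ⇒ equivalent

yes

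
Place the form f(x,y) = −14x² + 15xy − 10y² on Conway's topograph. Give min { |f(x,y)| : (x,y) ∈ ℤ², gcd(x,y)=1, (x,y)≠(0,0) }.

translate: b→13 (≡-15 mod 28), so (14,-15,10)→(14,13,9)
flip: (14,13,9)→(9,-13,14)
translate: b→5 (≡-13 mod 18), so (9,-13,14)→(9,5,10)
reduced (well bottom): (9,5,10) with a≤c, −a<b≤a
well minimum |f| = |-9| = 9 (negative-definite)

9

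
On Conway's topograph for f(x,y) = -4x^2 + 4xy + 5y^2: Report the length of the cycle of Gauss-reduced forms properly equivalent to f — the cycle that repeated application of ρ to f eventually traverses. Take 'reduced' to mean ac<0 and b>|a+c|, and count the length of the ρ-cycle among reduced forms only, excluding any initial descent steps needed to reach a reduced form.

D = 96, ⌊√D⌋ = 9
river: ρ → (5,6,-3)
river: ρ → (-3,6,5)
river: ρ → (5,4,-4)
river: ρ → (-4,4,5)
ρ-cycle length = 4 (tail of 0 descent steps not counted)

4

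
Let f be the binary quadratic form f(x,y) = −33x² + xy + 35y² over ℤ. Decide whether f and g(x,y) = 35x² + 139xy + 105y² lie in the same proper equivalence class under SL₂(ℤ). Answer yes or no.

D₁ = 4621, D₂ = 4621
river cycle of f (length 82): (-33, 67, 1), (1, 67, -33), (-33, 65, 3), (3, 67, -11), (-11, 65, 9), (9, 61, -25), (-25, 39, 31), (31, 23, -33), (-33, 43, 21), (21, 41, -35), … (72 more)
river cycle of g (length 82): (1, 67, -33), (-33, 65, 3), (3, 67, -11), (-11, 65, 9), (9, 61, -25), (-25, 39, 31), (31, 23, -33), (-33, 43, 21), (21, 41, -35), (-35, 29, 27), … (72 more)
cycles coincide ⇒ equivalent

yes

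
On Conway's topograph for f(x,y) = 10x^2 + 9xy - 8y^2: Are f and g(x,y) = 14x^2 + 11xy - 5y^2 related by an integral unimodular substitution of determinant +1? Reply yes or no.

D₁ = 401, D₂ = 401
river cycle of f (length 10): (-8, 7, 11), (11, 15, -4), (-4, 17, 7), (7, 11, -10), (-10, 9, 8), (8, 7, -11), (-11, 15, 4), (4, 17, -7), (-7, 11, 10), (10, 9, -8)
river cycle of g (length 6): (-5, 19, 2), (2, 17, -14), (-14, 11, 5), (5, 19, -2), (-2, 17, 14), (14, 11, -5)
cycles differ ⇒ inequivalent

no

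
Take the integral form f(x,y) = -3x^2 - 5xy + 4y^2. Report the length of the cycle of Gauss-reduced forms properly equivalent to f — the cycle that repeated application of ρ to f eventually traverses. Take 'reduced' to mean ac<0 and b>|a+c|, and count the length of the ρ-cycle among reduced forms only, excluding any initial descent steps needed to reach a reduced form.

D = 73, ⌊√D⌋ = 8
descent: ρ → (4,5,-3)  [lands on river]
river: ρ → (-3,7,2)
river: ρ → (2,5,-6)
river: ρ → (-6,7,1)
river: ρ → (1,7,-6)
river: ρ → (-6,5,2)
river: ρ → (2,7,-3)
river: ρ → (-3,5,4)
river: ρ → (4,3,-4)
river: ρ → (-4,5,3)
river: ρ → (3,7,-2)
river: ρ → (-2,5,6)
river: ρ → (6,7,-1)
river: ρ → (-1,7,6)
river: ρ → (6,5,-2)
river: ρ → (-2,7,3)
river: ρ → (3,5,-4)
river: ρ → (-4,3,4)
ρ-cycle length = 18 (tail of 1 descent step not counted)

18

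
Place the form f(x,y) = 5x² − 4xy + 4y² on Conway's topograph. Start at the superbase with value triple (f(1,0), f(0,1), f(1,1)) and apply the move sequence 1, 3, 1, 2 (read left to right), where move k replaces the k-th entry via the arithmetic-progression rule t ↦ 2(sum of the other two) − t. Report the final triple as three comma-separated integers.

start (5,4,5) = (f(1,0),f(0,1),f(1,1))
replace slot 1: 2·(4+5) − 5 = 13 → (13,4,5)
replace slot 3: 2·(13+4) − 5 = 29 → (13,4,29)
replace slot 1: 2·(4+29) − 13 = 53 → (53,4,29)
replace slot 2: 2·(53+29) − 4 = 160 → (53,160,29)

53,160,29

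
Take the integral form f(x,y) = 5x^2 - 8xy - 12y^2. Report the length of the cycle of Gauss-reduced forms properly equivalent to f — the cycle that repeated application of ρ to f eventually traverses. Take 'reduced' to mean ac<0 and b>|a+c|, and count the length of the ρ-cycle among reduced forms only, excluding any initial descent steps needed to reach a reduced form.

D = 304, ⌊√D⌋ = 17
descent: ρ → (-12,8,5)  [lands on river]
river: ρ → (5,12,-8)
river: ρ → (-8,4,9)
river: ρ → (9,14,-3)
river: ρ → (-3,16,4)
river: ρ → (4,16,-3)
river: ρ → (-3,14,9)
river: ρ → (9,4,-8)
river: ρ → (-8,12,5)
river: ρ → (5,8,-12)
river: ρ → (-12,16,1)
river: ρ → (1,16,-12)
ρ-cycle length = 12 (tail of 1 descent step not counted)

12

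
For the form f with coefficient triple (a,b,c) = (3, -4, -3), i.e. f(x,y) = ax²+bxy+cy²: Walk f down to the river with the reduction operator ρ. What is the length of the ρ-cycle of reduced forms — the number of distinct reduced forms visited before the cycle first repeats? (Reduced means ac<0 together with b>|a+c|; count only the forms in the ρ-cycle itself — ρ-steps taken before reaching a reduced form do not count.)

D = 52, ⌊√D⌋ = 7
descent: ρ → (-3,4,3)  [lands on river]
river: ρ → (3,2,-4)
river: ρ → (-4,6,1)
river: ρ → (1,6,-4)
river: ρ → (-4,2,3)
river: ρ → (3,4,-3)
river: ρ → (-3,2,4)
river: ρ → (4,6,-1)
river: ρ → (-1,6,4)
river: ρ → (4,2,-3)
ρ-cycle length = 10 (tail of 1 descent step not counted)

10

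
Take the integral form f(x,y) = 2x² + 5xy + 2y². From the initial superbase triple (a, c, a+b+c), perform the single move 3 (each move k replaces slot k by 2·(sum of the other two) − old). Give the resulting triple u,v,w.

start (2,2,9) = (f(1,0),f(0,1),f(1,1))
replace slot 3: 2·(2+2) − 9 = -1 → (2,2,-1)

2,2,-1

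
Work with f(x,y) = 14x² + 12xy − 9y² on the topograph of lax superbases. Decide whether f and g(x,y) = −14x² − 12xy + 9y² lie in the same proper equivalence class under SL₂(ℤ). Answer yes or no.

D₁ = 648, D₂ = 648
river cycle of f (length 10): (-9, 24, 2), (2, 24, -9), (-9, 12, 14), (14, 16, -7), (-7, 12, 18), (18, 24, -1), (-1, 24, 18), (18, 12, -7), (-7, 16, 14), (14, 12, -9)
river cycle of g (length 10): (9, 12, -14), (-14, 16, 7), (7, 12, -18), (-18, 24, 1), (1, 24, -18), (-18, 12, 7), (7, 16, -14), (-14, 12, 9), (9, 24, -2), (-2, 24, 9)
cycles differ ⇒ inequivalent

no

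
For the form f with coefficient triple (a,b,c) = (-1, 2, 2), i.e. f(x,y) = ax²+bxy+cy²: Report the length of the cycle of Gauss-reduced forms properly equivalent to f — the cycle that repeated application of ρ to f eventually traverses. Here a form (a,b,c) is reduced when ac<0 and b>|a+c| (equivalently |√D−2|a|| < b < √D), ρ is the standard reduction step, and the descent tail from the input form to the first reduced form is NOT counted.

D = 12, ⌊√D⌋ = 3
river: ρ → (2,2,-1)
river: ρ → (-1,2,2)
ρ-cycle length = 2 (tail of 0 descent steps not counted)

2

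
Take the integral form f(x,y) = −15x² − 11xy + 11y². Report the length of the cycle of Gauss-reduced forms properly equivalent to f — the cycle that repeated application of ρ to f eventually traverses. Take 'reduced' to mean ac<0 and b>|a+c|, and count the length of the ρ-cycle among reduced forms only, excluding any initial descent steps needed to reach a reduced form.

D = 781, ⌊√D⌋ = 27
descent: ρ → (11,11,-15)  [lands on river]
river: ρ → (-15,19,7)
river: ρ → (7,23,-9)
river: ρ → (-9,13,17)
river: ρ → (17,21,-5)
river: ρ → (-5,19,21)
river: ρ → (21,23,-3)
river: ρ → (-3,25,13)
river: ρ → (13,27,-1)
river: ρ → (-1,27,13)
river: ρ → (13,25,-3)
river: ρ → (-3,23,21)
river: ρ → (21,19,-5)
river: ρ → (-5,21,17)
river: ρ → (17,13,-9)
river: ρ → (-9,23,7)
river: ρ → (7,19,-15)
river: ρ → (-15,11,11)
ρ-cycle length = 18 (tail of 1 descent step not counted)

18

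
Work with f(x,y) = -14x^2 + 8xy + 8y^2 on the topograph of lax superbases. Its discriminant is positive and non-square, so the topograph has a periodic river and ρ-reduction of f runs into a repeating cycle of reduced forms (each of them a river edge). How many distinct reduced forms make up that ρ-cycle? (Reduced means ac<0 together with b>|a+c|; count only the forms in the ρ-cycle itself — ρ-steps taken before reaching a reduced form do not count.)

D = 512, ⌊√D⌋ = 22
river: ρ → (8,8,-14)
river: ρ → (-14,20,2)
river: ρ → (2,20,-14)
river: ρ → (-14,8,8)
ρ-cycle length = 4 (tail of 0 descent steps not counted)

4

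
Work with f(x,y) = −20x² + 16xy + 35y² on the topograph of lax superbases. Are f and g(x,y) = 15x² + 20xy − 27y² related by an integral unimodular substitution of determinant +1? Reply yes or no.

D₁ = 3056, D₂ = 2020
discriminants differ ⇒ not SL₂(ℤ)-equivalent

no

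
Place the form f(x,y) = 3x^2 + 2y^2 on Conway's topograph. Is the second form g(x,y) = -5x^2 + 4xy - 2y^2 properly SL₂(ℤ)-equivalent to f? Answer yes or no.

D₁ = -24, D₂ = -24
f: flip: (3,0,2)→(2,0,3)
f: reduced (well bottom): (2,0,3) with a≤c, −a<b≤a
g is negative-definite; reduce −g:
−g: flip: (5,-4,2)→(2,4,5)
−g: translate: b→0 (≡4 mod 4), so (2,4,5)→(2,0,3)
−g: reduced (well bottom): (2,0,3) with a≤c, −a<b≤a
flip sign back: reduced form of g is (-2,0,-3)
reduced forms (2, 0, 3) vs (-2, 0, -3) ⇒ inequivalent

no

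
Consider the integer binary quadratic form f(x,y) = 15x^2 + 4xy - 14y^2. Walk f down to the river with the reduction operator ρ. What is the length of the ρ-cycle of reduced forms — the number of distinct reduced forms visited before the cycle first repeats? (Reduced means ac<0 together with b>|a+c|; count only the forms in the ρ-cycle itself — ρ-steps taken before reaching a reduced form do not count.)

D = 856, ⌊√D⌋ = 29
river: ρ → (-14,24,5)
river: ρ → (5,26,-9)
river: ρ → (-9,28,2)
river: ρ → (2,28,-9)
river: ρ → (-9,26,5)
river: ρ → (5,24,-14)
river: ρ → (-14,4,15)
river: ρ → (15,26,-3)
river: ρ → (-3,28,6)
river: ρ → (6,20,-19)
river: ρ → (-19,18,7)
river: ρ → (7,24,-10)
river: ρ → (-10,16,15)
river: ρ → (15,14,-11)
river: ρ → (-11,8,18)
river: ρ → (18,28,-1)
river: ρ → (-1,28,18)
river: ρ → (18,8,-11)
river: ρ → (-11,14,15)
river: ρ → (15,16,-10)
river: ρ → (-10,24,7)
river: ρ → (7,18,-19)
river: ρ → (-19,20,6)
river: ρ → (6,28,-3)
river: ρ → (-3,26,15)
river: ρ → (15,4,-14)
ρ-cycle length = 26 (tail of 0 descent steps not counted)

26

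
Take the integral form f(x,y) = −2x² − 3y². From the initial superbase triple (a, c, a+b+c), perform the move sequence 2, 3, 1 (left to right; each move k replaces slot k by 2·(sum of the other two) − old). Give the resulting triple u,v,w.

start (-2,-3,-5) = (f(1,0),f(0,1),f(1,1))
replace slot 2: 2·((-2)+(-5)) − (-3) = -11 → (-2,-11,-5)
replace slot 3: 2·((-2)+(-11)) − (-5) = -21 → (-2,-11,-21)
replace slot 1: 2·((-11)+(-21)) − (-2) = -62 → (-62,-11,-21)

-62,-11,-21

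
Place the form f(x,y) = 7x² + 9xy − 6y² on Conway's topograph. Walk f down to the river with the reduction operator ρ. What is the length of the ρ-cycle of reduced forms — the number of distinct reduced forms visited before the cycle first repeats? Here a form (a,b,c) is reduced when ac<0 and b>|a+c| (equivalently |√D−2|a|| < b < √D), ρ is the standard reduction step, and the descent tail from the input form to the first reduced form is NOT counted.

D = 249, ⌊√D⌋ = 15
river: ρ → (-6,15,1)
river: ρ → (1,15,-6)
river: ρ → (-6,9,7)
river: ρ → (7,5,-8)
river: ρ → (-8,11,4)
river: ρ → (4,13,-5)
river: ρ → (-5,7,10)
river: ρ → (10,13,-2)
river: ρ → (-2,15,3)
river: ρ → (3,15,-2)
river: ρ → (-2,13,10)
river: ρ → (10,7,-5)
river: ρ → (-5,13,4)
river: ρ → (4,11,-8)
river: ρ → (-8,5,7)
river: ρ → (7,9,-6)
ρ-cycle length = 16 (tail of 0 descent steps not counted)

16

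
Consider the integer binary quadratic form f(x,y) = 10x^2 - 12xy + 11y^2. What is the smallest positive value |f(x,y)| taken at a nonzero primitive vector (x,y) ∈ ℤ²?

translate: b→8 (≡-12 mod 20), so (10,-12,11)→(10,8,9)
flip: (10,8,9)→(9,-8,10)
reduced (well bottom): (9,-8,10) with a≤c, −a<b≤a
well minimum = a = 9

9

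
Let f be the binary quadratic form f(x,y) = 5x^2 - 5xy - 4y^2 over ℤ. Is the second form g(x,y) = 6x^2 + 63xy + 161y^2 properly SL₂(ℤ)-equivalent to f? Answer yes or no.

D₁ = 105, D₂ = 105
river cycle of f (length 6): (-4, 5, 5), (5, 5, -4), (-4, 3, 6), (6, 9, -1), (-1, 9, 6), (6, 3, -4)
river cycle of g (length 6): (6, 3, -4), (-4, 5, 5), (5, 5, -4), (-4, 3, 6), (6, 9, -1), (-1, 9, 6)
cycles coincide ⇒ equivalent

yes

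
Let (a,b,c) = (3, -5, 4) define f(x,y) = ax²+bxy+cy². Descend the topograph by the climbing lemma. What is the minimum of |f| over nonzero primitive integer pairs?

translate: b→1 (≡-5 mod 6), so (3,-5,4)→(3,1,2)
flip: (3,1,2)→(2,-1,3)
reduced (well bottom): (2,-1,3) with a≤c, −a<b≤a
well minimum = a = 2

2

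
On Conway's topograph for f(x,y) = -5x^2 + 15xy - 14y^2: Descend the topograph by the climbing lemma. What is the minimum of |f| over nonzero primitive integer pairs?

translate: b→5 (≡-15 mod 10), so (5,-15,14)→(5,5,4)
flip: (5,5,4)→(4,-5,5)
translate: b→3 (≡-5 mod 8), so (4,-5,5)→(4,3,4)
reduced (well bottom): (4,3,4) with a≤c, −a<b≤a
well minimum |f| = |-4| = 4 (negative-definite)

4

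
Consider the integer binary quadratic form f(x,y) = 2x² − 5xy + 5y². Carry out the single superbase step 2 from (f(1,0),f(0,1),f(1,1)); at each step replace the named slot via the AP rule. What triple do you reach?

start (2,5,2) = (f(1,0),f(0,1),f(1,1))
replace slot 2: 2·(2+2) − 5 = 3 → (2,3,2)

2,3,2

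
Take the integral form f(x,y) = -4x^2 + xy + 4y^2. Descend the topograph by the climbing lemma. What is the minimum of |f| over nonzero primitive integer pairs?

river: ρ → (4,7,-1)
river: ρ → (-1,7,4)
river: ρ → (4,1,-4)
river: ρ → (-4,7,1)
river: ρ → (1,7,-4)
river: ρ → (-4,1,4)
closes: descent 0, river 6
min |a| on river = 1

1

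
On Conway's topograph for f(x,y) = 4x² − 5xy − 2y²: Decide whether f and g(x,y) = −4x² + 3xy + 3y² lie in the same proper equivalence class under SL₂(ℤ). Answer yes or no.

D₁ = 57, D₂ = 57
river cycle of f (length 6): (-2, 5, 4), (4, 3, -3), (-3, 3, 4), (4, 5, -2), (-2, 7, 1), (1, 7, -2)
river cycle of g (length 6): (3, 3, -4), (-4, 5, 2), (2, 7, -1), (-1, 7, 2), (2, 5, -4), (-4, 3, 3)
cycles differ ⇒ inequivalent

no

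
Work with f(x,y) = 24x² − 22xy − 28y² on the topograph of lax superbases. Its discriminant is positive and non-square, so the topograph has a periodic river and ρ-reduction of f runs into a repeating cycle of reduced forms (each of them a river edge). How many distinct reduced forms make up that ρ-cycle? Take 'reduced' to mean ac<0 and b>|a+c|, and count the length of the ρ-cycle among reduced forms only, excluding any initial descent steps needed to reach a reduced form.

D = 3172, ⌊√D⌋ = 56
descent: ρ → (-28,22,24)  [lands on river]
river: ρ → (24,26,-26)
river: ρ → (-26,26,24)
river: ρ → (24,22,-28)
river: ρ → (-28,34,18)
river: ρ → (18,38,-24)
river: ρ → (-24,10,32)
river: ρ → (32,54,-2)
river: ρ → (-2,54,32)
river: ρ → (32,10,-24)
river: ρ → (-24,38,18)
river: ρ → (18,34,-28)
ρ-cycle length = 12 (tail of 1 descent step not counted)

12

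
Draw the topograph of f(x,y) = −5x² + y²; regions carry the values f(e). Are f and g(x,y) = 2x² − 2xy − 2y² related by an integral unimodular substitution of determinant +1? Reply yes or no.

D₁ = 20, D₂ = 20
river cycle of f (length 2): (1, 4, -1), (-1, 4, 1)
river cycle of g (length 2): (-2, 2, 2), (2, 2, -2)
cycles differ ⇒ inequivalent

no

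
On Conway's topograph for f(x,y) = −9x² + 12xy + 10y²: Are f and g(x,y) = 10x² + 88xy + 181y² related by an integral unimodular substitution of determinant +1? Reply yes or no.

D₁ = 504, D₂ = 504
river cycle of f (length 10): (10, 8, -11), (-11, 14, 7), (7, 14, -11), (-11, 8, 10), (10, 12, -9), (-9, 6, 13), (13, 20, -2), (-2, 20, 13), (13, 6, -9), (-9, 12, 10)
river cycle of g (length 10): (10, 8, -11), (-11, 14, 7), (7, 14, -11), (-11, 8, 10), (10, 12, -9), (-9, 6, 13), (13, 20, -2), (-2, 20, 13), (13, 6, -9), (-9, 12, 10)
cycles coincide ⇒ equivalent

yes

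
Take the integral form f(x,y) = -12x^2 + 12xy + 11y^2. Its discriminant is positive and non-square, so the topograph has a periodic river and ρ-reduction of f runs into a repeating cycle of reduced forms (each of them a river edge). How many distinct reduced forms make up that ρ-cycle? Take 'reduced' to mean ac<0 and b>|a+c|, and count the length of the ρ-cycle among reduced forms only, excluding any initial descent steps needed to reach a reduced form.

D = 672, ⌊√D⌋ = 25
river: ρ → (11,10,-13)
river: ρ → (-13,16,8)
river: ρ → (8,16,-13)
river: ρ → (-13,10,11)
river: ρ → (11,12,-12)
river: ρ → (-12,12,11)
ρ-cycle length = 6 (tail of 0 descent steps not counted)

6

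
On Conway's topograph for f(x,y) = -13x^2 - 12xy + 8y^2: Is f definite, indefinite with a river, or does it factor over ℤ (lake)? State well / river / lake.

D = b²−4ac = (-12)² − 4·(-13)·8 = 560
D > 0 non-square ⇒ indefinite ⇒ periodic river

river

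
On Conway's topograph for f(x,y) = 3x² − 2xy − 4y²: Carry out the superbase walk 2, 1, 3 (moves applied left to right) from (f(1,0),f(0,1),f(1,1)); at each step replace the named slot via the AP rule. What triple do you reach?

start (3,-4,-3) = (f(1,0),f(0,1),f(1,1))
replace slot 2: 2·(3+(-3)) − (-4) = 4 → (3,4,-3)
replace slot 1: 2·(4+(-3)) − 3 = -1 → (-1,4,-3)
replace slot 3: 2·((-1)+4) − (-3) = 9 → (-1,4,9)

-1,4,9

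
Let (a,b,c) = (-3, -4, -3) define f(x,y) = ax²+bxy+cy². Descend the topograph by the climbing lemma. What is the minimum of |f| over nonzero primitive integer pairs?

translate: b→-2 (≡4 mod 6), so (3,4,3)→(3,-2,2)
flip: (3,-2,2)→(2,2,3)
reduced (well bottom): (2,2,3) with a≤c, −a<b≤a
well minimum |f| = |-2| = 2 (negative-definite)

2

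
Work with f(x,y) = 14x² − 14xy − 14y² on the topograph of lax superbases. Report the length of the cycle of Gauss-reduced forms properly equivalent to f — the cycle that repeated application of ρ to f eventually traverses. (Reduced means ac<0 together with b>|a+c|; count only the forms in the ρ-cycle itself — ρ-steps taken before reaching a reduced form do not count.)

D = 980, ⌊√D⌋ = 31
descent: ρ → (-14,14,14)  [lands on river]
river: ρ → (14,14,-14)
ρ-cycle length = 2 (tail of 1 descent step not counted)

2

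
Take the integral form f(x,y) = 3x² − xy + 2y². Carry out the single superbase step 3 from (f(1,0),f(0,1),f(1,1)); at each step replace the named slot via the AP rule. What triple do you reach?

start (3,2,4) = (f(1,0),f(0,1),f(1,1))
replace slot 3: 2·(3+2) − 4 = 6 → (3,2,6)

3,2,6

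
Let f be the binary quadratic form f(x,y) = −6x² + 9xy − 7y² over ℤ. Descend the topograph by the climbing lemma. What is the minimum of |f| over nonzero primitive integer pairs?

translate: b→3 (≡-9 mod 12), so (6,-9,7)→(6,3,4)
flip: (6,3,4)→(4,-3,6)
reduced (well bottom): (4,-3,6) with a≤c, −a<b≤a
well minimum |f| = |-4| = 4 (negative-definite)

4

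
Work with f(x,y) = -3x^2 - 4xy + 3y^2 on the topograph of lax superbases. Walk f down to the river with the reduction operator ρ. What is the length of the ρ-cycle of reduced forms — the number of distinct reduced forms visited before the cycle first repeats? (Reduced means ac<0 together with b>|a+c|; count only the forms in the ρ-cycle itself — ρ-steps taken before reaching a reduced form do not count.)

D = 52, ⌊√D⌋ = 7
descent: ρ → (3,4,-3)  [lands on river]
river: ρ → (-3,2,4)
river: ρ → (4,6,-1)
river: ρ → (-1,6,4)
river: ρ → (4,2,-3)
river: ρ → (-3,4,3)
river: ρ → (3,2,-4)
river: ρ → (-4,6,1)
river: ρ → (1,6,-4)
river: ρ → (-4,2,3)
ρ-cycle length = 10 (tail of 1 descent step not counted)

10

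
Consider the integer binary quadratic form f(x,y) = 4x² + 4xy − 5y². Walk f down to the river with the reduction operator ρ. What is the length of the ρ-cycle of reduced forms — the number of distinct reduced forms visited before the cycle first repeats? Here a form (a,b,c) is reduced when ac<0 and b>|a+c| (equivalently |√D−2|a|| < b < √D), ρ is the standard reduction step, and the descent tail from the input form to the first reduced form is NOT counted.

D = 96, ⌊√D⌋ = 9
river: ρ → (-5,6,3)
river: ρ → (3,6,-5)
river: ρ → (-5,4,4)
river: ρ → (4,4,-5)
ρ-cycle length = 4 (tail of 0 descent steps not counted)

4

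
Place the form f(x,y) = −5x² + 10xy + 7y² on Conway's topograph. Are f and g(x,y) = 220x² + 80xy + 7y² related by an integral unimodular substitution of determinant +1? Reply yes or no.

D₁ = 240, D₂ = 240
river cycle of f (length 6): (7, 4, -8), (-8, 12, 3), (3, 12, -8), (-8, 4, 7), (7, 10, -5), (-5, 10, 7)
river cycle of g (length 6): (7, 4, -8), (-8, 12, 3), (3, 12, -8), (-8, 4, 7), (7, 10, -5), (-5, 10, 7)
cycles coincide ⇒ equivalent

yes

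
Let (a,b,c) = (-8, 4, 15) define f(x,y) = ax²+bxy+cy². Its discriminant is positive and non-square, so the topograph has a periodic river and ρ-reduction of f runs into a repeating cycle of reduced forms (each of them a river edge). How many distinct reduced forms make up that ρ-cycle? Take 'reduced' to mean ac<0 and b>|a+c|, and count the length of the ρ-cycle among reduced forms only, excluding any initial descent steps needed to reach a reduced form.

D = 496, ⌊√D⌋ = 22
descent: ρ → (15,-4,-8)
descent: ρ → (-8,20,3)  [lands on river]
river: ρ → (3,22,-1)
river: ρ → (-1,22,3)
river: ρ → (3,20,-8)
river: ρ → (-8,12,11)
river: ρ → (11,10,-9)
river: ρ → (-9,8,12)
river: ρ → (12,16,-5)
river: ρ → (-5,14,15)
river: ρ → (15,16,-4)
river: ρ → (-4,16,15)
river: ρ → (15,14,-5)
river: ρ → (-5,16,12)
river: ρ → (12,8,-9)
river: ρ → (-9,10,11)
river: ρ → (11,12,-8)
ρ-cycle length = 16 (tail of 2 descent steps not counted)

16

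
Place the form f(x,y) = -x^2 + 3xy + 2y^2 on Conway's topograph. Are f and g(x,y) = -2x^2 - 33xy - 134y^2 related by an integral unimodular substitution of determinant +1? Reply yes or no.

D₁ = 17, D₂ = 17
river cycle of f (length 6): (2, 1, -2), (-2, 3, 1), (1, 3, -2), (-2, 1, 2), (2, 3, -1), (-1, 3, 2)
river cycle of g (length 6): (-2, 3, 1), (1, 3, -2), (-2, 1, 2), (2, 3, -1), (-1, 3, 2), (2, 1, -2)
cycles coincide ⇒ equivalent

yes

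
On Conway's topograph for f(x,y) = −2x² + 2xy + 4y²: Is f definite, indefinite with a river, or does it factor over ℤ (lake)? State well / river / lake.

D = b²−4ac = 2² − 4·(-2)·4 = 36
D = 6² is a perfect square ⇒ form factors over ℤ ⇒ lakes

lake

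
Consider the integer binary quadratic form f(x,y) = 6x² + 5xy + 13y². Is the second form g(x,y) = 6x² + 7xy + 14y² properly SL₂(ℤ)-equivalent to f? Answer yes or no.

D₁ = -287, D₂ = -287
f: reduced (well bottom): (6,5,13) with a≤c, −a<b≤a
g: translate: b→-5 (≡7 mod 12), so (6,7,14)→(6,-5,13)
g: reduced (well bottom): (6,-5,13) with a≤c, −a<b≤a
reduced forms (6, 5, 13) vs (6, -5, 13) ⇒ inequivalent

no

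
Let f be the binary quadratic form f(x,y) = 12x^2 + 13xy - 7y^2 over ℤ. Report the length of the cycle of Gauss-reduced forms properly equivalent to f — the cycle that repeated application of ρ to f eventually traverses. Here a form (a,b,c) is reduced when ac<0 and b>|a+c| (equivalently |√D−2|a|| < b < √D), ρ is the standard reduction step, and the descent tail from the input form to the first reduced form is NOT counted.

D = 505, ⌊√D⌋ = 22
river: ρ → (-7,15,10)
river: ρ → (10,5,-12)
river: ρ → (-12,19,3)
river: ρ → (3,17,-18)
river: ρ → (-18,19,2)
river: ρ → (2,21,-8)
river: ρ → (-8,11,12)
river: ρ → (12,13,-7)
ρ-cycle length = 8 (tail of 0 descent steps not counted)

8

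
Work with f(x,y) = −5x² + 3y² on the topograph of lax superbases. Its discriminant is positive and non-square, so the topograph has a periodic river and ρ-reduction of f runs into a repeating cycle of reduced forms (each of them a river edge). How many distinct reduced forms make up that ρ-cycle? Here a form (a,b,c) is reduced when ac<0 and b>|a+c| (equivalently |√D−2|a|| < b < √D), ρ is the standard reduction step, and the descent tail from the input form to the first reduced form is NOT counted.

D = 60, ⌊√D⌋ = 7
descent: ρ → (3,6,-2)  [lands on river]
river: ρ → (-2,6,3)
ρ-cycle length = 2 (tail of 1 descent step not counted)

2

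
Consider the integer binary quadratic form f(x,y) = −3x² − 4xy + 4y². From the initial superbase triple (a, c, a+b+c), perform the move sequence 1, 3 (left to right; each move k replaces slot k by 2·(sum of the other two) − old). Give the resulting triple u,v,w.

start (-3,4,-3) = (f(1,0),f(0,1),f(1,1))
replace slot 1: 2·(4+(-3)) − (-3) = 5 → (5,4,-3)
replace slot 3: 2·(5+4) − (-3) = 21 → (5,4,21)

5,4,21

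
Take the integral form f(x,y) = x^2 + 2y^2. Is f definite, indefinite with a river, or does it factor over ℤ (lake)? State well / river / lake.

D = b²−4ac = 0² − 4·1·2 = -8
D < 0 ⇒ definite ⇒ every region one sign ⇒ single well

well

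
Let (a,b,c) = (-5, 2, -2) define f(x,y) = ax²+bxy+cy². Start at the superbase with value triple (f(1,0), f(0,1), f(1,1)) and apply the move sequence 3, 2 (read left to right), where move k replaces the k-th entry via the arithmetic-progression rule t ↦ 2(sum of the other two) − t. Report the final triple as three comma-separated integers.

start (-5,-2,-5) = (f(1,0),f(0,1),f(1,1))
replace slot 3: 2·((-5)+(-2)) − (-5) = -9 → (-5,-2,-9)
replace slot 2: 2·((-5)+(-9)) − (-2) = -26 → (-5,-26,-9)

-5,-26,-9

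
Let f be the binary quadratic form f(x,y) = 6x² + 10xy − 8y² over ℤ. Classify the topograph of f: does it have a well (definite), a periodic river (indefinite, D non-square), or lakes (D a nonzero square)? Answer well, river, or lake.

D = b²−4ac = 10² − 4·6·(-8) = 292
D > 0 non-square ⇒ indefinite ⇒ periodic river

river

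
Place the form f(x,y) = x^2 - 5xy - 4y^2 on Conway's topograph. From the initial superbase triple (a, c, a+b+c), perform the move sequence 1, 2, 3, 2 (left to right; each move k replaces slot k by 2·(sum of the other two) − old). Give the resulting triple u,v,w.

start (1,-4,-8) = (f(1,0),f(0,1),f(1,1))
replace slot 1: 2·((-4)+(-8)) − 1 = -25 → (-25,-4,-8)
replace slot 2: 2·((-25)+(-8)) − (-4) = -62 → (-25,-62,-8)
replace slot 3: 2·((-25)+(-62)) − (-8) = -166 → (-25,-62,-166)
replace slot 2: 2·((-25)+(-166)) − (-62) = -320 → (-25,-320,-166)

-25,-320,-166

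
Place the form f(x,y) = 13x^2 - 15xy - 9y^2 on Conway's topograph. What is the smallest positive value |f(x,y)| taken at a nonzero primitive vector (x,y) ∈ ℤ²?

descent: ρ → (-9,15,13)  [lands on river]
river: ρ → (13,11,-11)
river: ρ → (-11,11,13)
river: ρ → (13,15,-9)
river: ρ → (-9,21,7)
river: ρ → (7,21,-9)
closes: descent 1, river 6
min |a| on river = 7

7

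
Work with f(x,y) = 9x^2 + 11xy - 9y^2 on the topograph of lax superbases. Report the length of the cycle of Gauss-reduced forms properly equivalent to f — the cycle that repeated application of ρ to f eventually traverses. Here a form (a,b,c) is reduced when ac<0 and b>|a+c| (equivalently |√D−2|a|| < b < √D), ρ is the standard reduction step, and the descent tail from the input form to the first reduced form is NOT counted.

D = 445, ⌊√D⌋ = 21
river: ρ → (-9,7,11)
river: ρ → (11,15,-5)
river: ρ → (-5,15,11)
river: ρ → (11,7,-9)
river: ρ → (-9,11,9)
river: ρ → (9,7,-11)
river: ρ → (-11,15,5)
river: ρ → (5,15,-11)
river: ρ → (-11,7,9)
river: ρ → (9,11,-9)
ρ-cycle length = 10 (tail of 0 descent steps not counted)

10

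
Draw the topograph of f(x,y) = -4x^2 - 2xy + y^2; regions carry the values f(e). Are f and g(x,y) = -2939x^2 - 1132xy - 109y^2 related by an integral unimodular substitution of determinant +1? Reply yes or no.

D₁ = 20, D₂ = 20
river cycle of f (length 2): (1, 4, -1), (-1, 4, 1)
river cycle of g (length 2): (1, 4, -1), (-1, 4, 1)
cycles coincide ⇒ equivalent

yes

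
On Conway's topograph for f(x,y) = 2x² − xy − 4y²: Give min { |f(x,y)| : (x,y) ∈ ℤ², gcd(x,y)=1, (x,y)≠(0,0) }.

descent: ρ → (-4,1,2)
descent: ρ → (2,3,-3)  [lands on river]
river: ρ → (-3,3,2)
river: ρ → (2,5,-1)
river: ρ → (-1,5,2)
closes: descent 2, river 4
min |a| on river = 1

1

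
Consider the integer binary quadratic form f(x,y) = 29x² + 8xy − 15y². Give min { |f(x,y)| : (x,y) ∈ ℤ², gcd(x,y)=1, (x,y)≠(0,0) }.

descent: ρ → (-15,22,22)  [lands on river]
river: ρ → (22,22,-15)
river: ρ → (-15,38,6)
river: ρ → (6,34,-27)
river: ρ → (-27,20,13)
river: ρ → (13,32,-15)
river: ρ → (-15,28,17)
river: ρ → (17,40,-3)
river: ρ → (-3,38,30)
river: ρ → (30,22,-11)
river: ρ → (-11,22,30)
river: ρ → (30,38,-3)
river: ρ → (-3,40,17)
river: ρ → (17,28,-15)
river: ρ → (-15,32,13)
river: ρ → (13,20,-27)
river: ρ → (-27,34,6)
river: ρ → (6,38,-15)
closes: descent 1, river 18
min |a| on river = 3

3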